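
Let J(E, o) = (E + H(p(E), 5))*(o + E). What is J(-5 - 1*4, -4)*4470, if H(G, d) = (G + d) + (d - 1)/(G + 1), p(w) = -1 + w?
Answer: 2518100/3 ≈ 8.3937e+5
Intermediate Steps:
H(G, d) = G + d + (-1 + d)/(1 + G) (H(G, d) = (G + d) + (-1 + d)/(1 + G) = G + d + (-1 + d)/(1 + G))
J(E, o) = (E + o)*(E + (3 + (-1 + E)**2 + 6*E)/E) (J(E, o) = (E + (-1 + (-1 + E) + (-1 + E)**2 + 2*5 + (-1 + E)*5)/(1 + (-1 + E)))*(o + E) = (E + (-1 + (-1 + E) + (-1 + E)**2 + 10 + (-5 + 5*E))/E)*(E + o) = (E + (3 + (-1 + E)**2 + 6*E)/E)*(E + o) = (E + o)*(E + (3 + (-1 + E)**2 + 6*E)/E))
J(-5 - 1*4, -4)*4470 = (4 + 2*(-5 - 1*4)**2 + 4*(-5 - 1*4) + 4*(-4) + 2*(-5 - 1*4)*(-4) + 4*(-4)/(-5 - 1*4))*4470 = (4 + 2*(-5 - 4)**2 + 4*(-5 - 4) - 16 + 2*(-5 - 4)*(-4) + 4*(-4)/(-5 - 4))*4470 = (4 + 2*(-9)**2 + 4*(-9) - 16 + 2*(-9)*(-4) + 4*(-4)/(-9))*4470 = (4 + 2*81 - 36 - 16 + 72 + 4*(-4)*(-1/9))*4470 = (4 + 162 - 36 - 16 + 72 + 16/9)*4470 = (1690/9)*4470 = 2518100/3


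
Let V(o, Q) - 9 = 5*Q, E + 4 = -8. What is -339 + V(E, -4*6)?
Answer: -450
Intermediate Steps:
E = -12 (E = -4 - 8 = -12)
V(o, Q) = 9 + 5*Q
-339 + V(E, -4*6) = -339 + (9 + 5*(-4*6)) = -339 + (9 + 5*(-24)) = -339 + (9 - 120) = -339 - 111 = -450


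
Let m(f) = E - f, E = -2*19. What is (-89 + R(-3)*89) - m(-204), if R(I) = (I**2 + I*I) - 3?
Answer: 1080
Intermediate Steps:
E = -38
R(I) = -3 + 2*I**2 (R(I) = (I**2 + I**2) - 3 = 2*I**2 - 3 = -3 + 2*I**2)
m(f) = -38 - f
(-89 + R(-3)*89) - m(-204) = (-89 + (-3 + 2*(-3)**2)*89) - (-38 - 1*(-204)) = (-89 + (-3 + 2*9)*89) - (-38 + 204) = (-89 + (-3 + 18)*89) - 1*166 = (-89 + 15*89) - 166 = (-89 + 1335) - 166 = 1246 - 166 = 1080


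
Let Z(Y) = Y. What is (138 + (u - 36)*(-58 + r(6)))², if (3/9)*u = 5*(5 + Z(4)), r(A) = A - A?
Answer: 31404816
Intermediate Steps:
r(A) = 0
u = 135 (u = 3*(5*(5 + 4)) = 3*(5*9) = 3*45 = 135)
(138 + (u - 36)*(-58 + r(6)))² = (138 + (135 - 36)*(-58 + 0))² = (138 + 99*(-58))² = (138 - 5742)² = (-5604)² = 31404816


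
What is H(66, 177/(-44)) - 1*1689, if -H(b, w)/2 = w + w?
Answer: -18402/11 ≈ -1672.9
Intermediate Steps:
H(b, w) = -4*w (H(b, w) = -2*(w + w) = -4*w)
H(66, 177/(-44)) - 1*1689 = -708/(-44) - 1*1689 = -708*(-1)/44 - 1689 = -4*(-177/44) - 1689 = 177/11 - 1689 = -18402/11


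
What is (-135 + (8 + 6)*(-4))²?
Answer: 36481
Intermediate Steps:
(-135 + (8 + 6)*(-4))² = (-135 + 14*(-4))² = (-135 - 56)² = (-191)² = 36481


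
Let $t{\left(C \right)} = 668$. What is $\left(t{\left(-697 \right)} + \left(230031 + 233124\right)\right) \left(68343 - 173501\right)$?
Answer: $-48774699034$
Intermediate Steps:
$\left(t{\left(-697 \right)} + \left(230031 + 233124\right)\right) \left(68343 - 173501\right) = \left(668 + \left(230031 + 233124\right)\right) \left(68343 - 173501\right) = \left(668 + 463155\right) \left(-105158\right) = 463823 \left(-105158\right) = -48774699034$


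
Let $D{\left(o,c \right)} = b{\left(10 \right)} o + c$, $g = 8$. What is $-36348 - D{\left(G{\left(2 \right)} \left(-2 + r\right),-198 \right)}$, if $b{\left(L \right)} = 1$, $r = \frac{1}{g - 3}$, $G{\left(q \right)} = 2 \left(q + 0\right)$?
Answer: $- \frac{180714}{5} \approx -36143.0$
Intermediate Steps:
$G{\left(q \right)} = 2 q$
$r = \frac{1}{5}$ ($r = \frac{1}{8 - 3} = \frac{1}{5} \approx 0.2$)
$D{\left(o,c \right)} = c + o$ ($D{\left(o,c \right)} = 1 o + c = o + c = c + o$)
$-36348 - D{\left(G{\left(2 \right)} \left(-2 + r\right),-198 \right)} = -36348 - \left(-198 + 2 \cdot 2 \left(-2 + \frac{1}{5}\right)\right) = -36348 - \left(-198 + 4 \left(- \frac{9}{5}\right)\right) = -36348 - \left(-198 - \frac{36}{5}\right) = -36348 - - \frac{1026}{5} = -36348 + \frac{1026}{5} = - \frac{180714}{5}$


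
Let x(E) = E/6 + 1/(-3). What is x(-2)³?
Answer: -8/27 ≈ -0.29630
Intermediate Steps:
x(E) = -⅓ + E/6 (x(E) = E*(⅙) + 1*(-⅓) = E/6 - ⅓ = -⅓ + E/6)
x(-2)³ = (-⅓ + (⅙)*(-2))³ = (-⅓ - ⅓)³ = (-⅔)³ = -8/27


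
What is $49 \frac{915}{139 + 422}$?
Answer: $\frac{14945}{187} \approx 79.92$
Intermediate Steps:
$49 \frac{915}{139 + 422} = 49 \cdot \frac{915}{561} = 49 \cdot 915 \cdot \frac{1}{561} = 49 \cdot \frac{305}{187} = \frac{14945}{187}$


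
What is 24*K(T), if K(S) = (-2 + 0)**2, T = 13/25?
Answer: 96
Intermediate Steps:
T = 13/25 (T = 13*(1/25) = 13/25 ≈ 0.52000)
K(S) = 4 (K(S) = (-2)**2 = 4)
24*K(T) = 24*4 = 96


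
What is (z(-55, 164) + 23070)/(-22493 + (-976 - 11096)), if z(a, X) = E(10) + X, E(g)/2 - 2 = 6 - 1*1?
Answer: -23248/34565 ≈ -0.67259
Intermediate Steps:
E(g) = 14 (E(g) = 4 + 2*(6 - 1*1) = 4 + 2*(6 - 1) = 4 + 2*5 = 4 + 10 = 14)
z(a, X) = 14 + X
(z(-55, 164) + 23070)/(-22493 + (-976 - 11096)) = ((14 + 164) + 23070)/(-22493 + (-976 - 11096)) = (178 + 23070)/(-22493 - 12072) = 23248/(-34565) = 23248*(-1/34565) = -23248/34565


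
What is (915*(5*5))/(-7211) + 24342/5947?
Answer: 39492537/42883817 ≈ 0.92092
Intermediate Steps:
(915*(5*5))/(-7211) + 24342/5947 = (915*25)*(-1/7211) + 24342*(1/5947) = 22875*(-1/7211) + 24342/5947 = -22875/7211 + 24342/5947 = 39492537/42883817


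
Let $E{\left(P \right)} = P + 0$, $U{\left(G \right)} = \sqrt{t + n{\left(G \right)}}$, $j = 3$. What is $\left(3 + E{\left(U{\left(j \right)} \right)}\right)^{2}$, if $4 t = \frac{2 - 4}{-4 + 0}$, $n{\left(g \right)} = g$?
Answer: $\frac{97}{8} + \frac{15 \sqrt{2}}{2} \approx 22.732$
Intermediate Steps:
$t = \frac{1}{8}$ ($t = \frac{\left(2 - 4\right) \frac{1}{-4 + 0}}{4} = \frac{\left(-2\right) \frac{1}{-4}}{4} = \frac{\left(-2\right) \left(- \frac{1}{4}\right)}{4} = \frac{1}{4} \cdot \frac{1}{2} = \frac{1}{8} \approx 0.125$)
$U{\left(G \right)} = \sqrt{\frac{1}{8} + G}$
$E{\left(P \right)} = P$
$\left(3 + E{\left(U{\left(j \right)} \right)}\right)^{2} = \left(3 + \frac{\sqrt{2 + 16 \cdot 3}}{4}\right)^{2} = \left(3 + \frac{\sqrt{2 + 48}}{4}\right)^{2} = \left(3 + \frac{\sqrt{50}}{4}\right)^{2} = \left(3 + \frac{5 \sqrt{2}}{4}\right)^{2}$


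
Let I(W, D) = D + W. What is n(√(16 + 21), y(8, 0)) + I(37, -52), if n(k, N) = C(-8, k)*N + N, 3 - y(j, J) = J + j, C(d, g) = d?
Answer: 20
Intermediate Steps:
y(j, J) = 3 - J - j (y(j, J) = 3 - (J + j) = 3 + (-J - j) = 3 - J - j)
n(k, N) = -7*N (n(k, N) = -8*N + N = -7*N)
n(√(16 + 21), y(8, 0)) + I(37, -52) = -7*(3 - 1*0 - 1*8) + (-52 + 37) = -7*(3 + 0 - 8) - 15 = -7*(-5) - 15 = 35 - 15 = 20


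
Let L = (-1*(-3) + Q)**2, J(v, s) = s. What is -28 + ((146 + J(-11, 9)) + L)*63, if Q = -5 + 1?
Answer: 9800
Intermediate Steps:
Q = -4
L = 1 (L = (-1*(-3) - 4)**2 = (3 - 4)**2 = (-1)**2 = 1)
-28 + ((146 + J(-11, 9)) + L)*63 = -28 + ((146 + 9) + 1)*63 = -28 + (155 + 1)*63 = -28 + 156*63 = -28 + 9828 = 9800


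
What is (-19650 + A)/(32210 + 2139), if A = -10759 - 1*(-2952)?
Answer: -27457/34349 ≈ -0.79935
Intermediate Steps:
A = -7807 (A = -10759 + 2952 = -7807)
(-19650 + A)/(32210 + 2139) = (-19650 - 7807)/(32210 + 2139) = -27457/34349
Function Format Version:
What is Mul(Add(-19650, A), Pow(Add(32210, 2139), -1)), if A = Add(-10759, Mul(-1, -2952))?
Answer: Rational(-27457, 34349) ≈ -0.79935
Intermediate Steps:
A = -7807 (A = Add(-10759, 2952) = -7807)
Mul(Add(-19650, A), Pow(Add(32210, 2139), -1)) = Mul(Add(-19650, -7807), Pow(Add(32210, 2139), -1)) = Mul(-27457, Pow(34349, -1)) = Mul(-27457, Rational(1, 34349)) = Rational(-27457, 34349)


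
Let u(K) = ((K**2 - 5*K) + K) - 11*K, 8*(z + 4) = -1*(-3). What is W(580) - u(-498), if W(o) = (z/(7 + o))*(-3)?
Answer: -1199705817/4696 ≈ -2.5547e+5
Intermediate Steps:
z = -29/8 (z = -4 + (-1*(-3))/8 = -4 + (1/8)*3 = -4 + 3/8 = -29/8 ≈ -3.6250)
W(o) = 87/(8*(7 + o)) (W(o) = -29/(8*(7 + o))*(-3) = 87/(8*(7 + o)))
u(K) = K**2 - 15*K (u(K) = (K**2 - 4*K) - 11*K = K**2 - 15*K)
W(580) - u(-498) = 87/(8*(7 + 580)) - (-498)*(-15 - 498) = (87/8)/587 - (-498)*(-513) = (87/8)*(1/587) - 1*255474 = 87/4696 - 255474 = -1199705817/4696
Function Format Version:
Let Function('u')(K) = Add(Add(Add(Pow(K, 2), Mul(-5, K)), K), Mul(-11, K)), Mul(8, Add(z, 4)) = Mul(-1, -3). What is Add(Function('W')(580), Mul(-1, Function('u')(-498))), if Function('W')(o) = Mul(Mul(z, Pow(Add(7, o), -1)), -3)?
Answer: Rational(-1199705817, 4696) ≈ -2.5547e+5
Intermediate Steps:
z = Rational(-29, 8) (z = Add(-4, Mul(Rational(1, 8), Mul(-1, -3))) = Add(-4, Mul(Rational(1, 8), 3)) = Add(-4, Rational(3, 8)) = Rational(-29, 8) ≈ -3.6250)
Function('W')(o) = Mul(Rational(87, 8), Pow(Add(7, o), -1)) (Function('W')(o) = Mul(Mul(Rational(-29, 8), Pow(Add(7, o), -1)), -3) = Mul(Rational(87, 8), Pow(Add(7, o), -1)))
Function('u')(K) = Add(Pow(K, 2), Mul(-15, K)) (Function('u')(K) = Add(Add(Pow(K, 2), Mul(-4, K)), Mul(-11, K)) = Add(Pow(K, 2), Mul(-15, K)))
Add(Function('W')(580), Mul(-1, Function('u')(-498))) = Add(Mul(Rational(87, 8), Pow(Add(7, 580), -1)), Mul(-1, Mul(-498, Add(-15, -498)))) = Add(Mul(Rational(87, 8), Pow(587, -1)), Mul(-1, Mul(-498, -513))) = Add(Mul(Rational(87, 8), Rational(1, 587)), Mul(-1, 255474)) = Add(Rational(87, 4696), -255474) = Rational(-1199705817, 4696)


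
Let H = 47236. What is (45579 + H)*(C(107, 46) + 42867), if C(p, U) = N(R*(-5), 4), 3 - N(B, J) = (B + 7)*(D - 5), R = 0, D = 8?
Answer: 3977029935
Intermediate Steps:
N(B, J) = -18 - 3*B (N(B, J) = 3 - (B + 7)*(8 - 5) = 3 - (7 + B)*3 = 3 - (21 + 3*B) = 3 + (-21 - 3*B) = -18 - 3*B)
C(p, U) = -18 (C(p, U) = -18 - 0*(-5) = -18 - 3*0 = -18 + 0 = -18)
(45579 + H)*(C(107, 46) + 42867) = (45579 + 47236)*(-18 + 42867) = 92815*42849 = 3977029935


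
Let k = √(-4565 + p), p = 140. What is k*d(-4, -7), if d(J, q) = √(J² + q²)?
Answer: 5*I*√11505 ≈ 536.31*I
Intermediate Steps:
k = 5*I*√177 (k = √(-4565 + 140) = √(-4425) = 5*I*√177 ≈ 66.521*I)
k*d(-4, -7) = (5*I*√177)*√((-4)² + (-7)²) = (5*I*√177)*√(16 + 49) = (5*I*√177)*√65 = 5*I*√11505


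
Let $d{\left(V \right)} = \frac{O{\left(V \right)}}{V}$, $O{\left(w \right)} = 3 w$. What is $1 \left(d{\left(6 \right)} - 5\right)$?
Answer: $-2$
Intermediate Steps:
$d{\left(V \right)} = 3$ ($d{\left(V \right)} = \frac{3 V}{V} = 3$)
$1 \left(d{\left(6 \right)} - 5\right) = 1 \left(3 - 5\right) = 1 \left(-2\right) = -2$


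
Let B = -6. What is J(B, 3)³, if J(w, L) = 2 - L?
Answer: -1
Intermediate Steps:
J(B, 3)³ = (2 - 1*3)³ = (2 - 3)³ = (-1)³ = -1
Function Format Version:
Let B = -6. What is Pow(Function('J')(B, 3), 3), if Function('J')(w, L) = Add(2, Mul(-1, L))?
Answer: -1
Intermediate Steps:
Pow(Function('J')(B, 3), 3) = Pow(Add(2, Mul(-1, 3)), 3) = Pow(Add(2, -3), 3) = Pow(-1, 3) = -1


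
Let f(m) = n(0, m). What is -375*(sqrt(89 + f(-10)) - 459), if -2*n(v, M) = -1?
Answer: 172125 - 375*sqrt(358)/2 ≈ 1.6858e+5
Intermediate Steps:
n(v, M) = 1/2 (n(v, M) = -1/2*(-1) = 1/2)
f(m) = 1/2
-375*(sqrt(89 + f(-10)) - 459) = -375*(sqrt(89 + 1/2) - 459) = -375*(sqrt(179/2) - 459) = -375*(sqrt(358)/2 - 459) = -375*(-459 + sqrt(358)/2) = 172125 - 375*sqrt(358)/2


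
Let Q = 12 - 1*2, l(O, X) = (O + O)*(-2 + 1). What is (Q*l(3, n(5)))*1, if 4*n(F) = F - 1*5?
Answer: -60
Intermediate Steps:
n(F) = -5/4 + F/4 (n(F) = (F - 1*5)/4 = (F - 5)/4 = (-5 + F)/4 = -5/4 + F/4)
l(O, X) = -2*O (l(O, X) = (2*O)*(-1) = -2*O)
Q = 10 (Q = 12 - 2 = 10)
(Q*l(3, n(5)))*1 = (10*(-2*3))*1 = (10*(-6))*1 = -60*1 = -60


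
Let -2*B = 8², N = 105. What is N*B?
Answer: -3360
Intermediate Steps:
B = -32 (B = -½*8² = -½*64 = -32)
N*B = 105*(-32) = -3360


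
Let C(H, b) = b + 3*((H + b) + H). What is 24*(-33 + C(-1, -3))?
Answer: -1224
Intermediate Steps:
C(H, b) = 4*b + 6*H (C(H, b) = b + 3*(b + 2*H) = b + (3*b + 6*H) = 4*b + 6*H)
24*(-33 + C(-1, -3)) = 24*(-33 + (4*(-3) + 6*(-1))) = 24*(-33 + (-12 - 6)) = 24*(-33 - 18) = 24*(-51) = -1224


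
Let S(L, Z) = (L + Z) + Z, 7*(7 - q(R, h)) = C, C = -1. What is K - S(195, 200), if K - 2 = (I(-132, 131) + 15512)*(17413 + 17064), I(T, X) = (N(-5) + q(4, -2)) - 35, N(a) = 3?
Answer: 3737647419/7 ≈ 5.3395e+8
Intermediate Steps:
q(R, h) = 50/7 (q(R, h) = 7 - ⅐*(-1) = 7 + ⅐ = 50/7)
S(L, Z) = L + 2*Z
I(T, X) = -174/7 (I(T, X) = (3 + 50/7) - 35 = 71/7 - 35 = -174/7)
K = 3737651584/7 (K = 2 + (-174/7 + 15512)*(17413 + 17064) = 2 + (108410/7)*34477 = 2 + 3737651570/7 = 3737651584/7 ≈ 5.3395e+8)
K - S(195, 200) = 3737651584/7 - (195 + 2*200) = 3737651584/7 - (195 + 400) = 3737651584/7 - 1*595 = 3737651584/7 - 595 = 3737647419/7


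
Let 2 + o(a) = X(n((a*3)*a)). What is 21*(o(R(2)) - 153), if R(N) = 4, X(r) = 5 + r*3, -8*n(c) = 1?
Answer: -25263/8 ≈ -3157.9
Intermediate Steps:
n(c) = -⅛ (n(c) = -⅛*1 = -⅛)
X(r) = 5 + 3*r
o(a) = 21/8 (o(a) = -2 + (5 + 3*(-⅛)) = -2 + (5 - 3/8) = -2 + 37/8 = 21/8)
21*(o(R(2)) - 153) = 21*(21/8 - 153) = 21*(-1203/8) = -25263/8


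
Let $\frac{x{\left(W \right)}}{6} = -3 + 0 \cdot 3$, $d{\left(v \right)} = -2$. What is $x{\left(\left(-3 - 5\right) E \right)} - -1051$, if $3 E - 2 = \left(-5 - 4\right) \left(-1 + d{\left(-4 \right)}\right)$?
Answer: $1033$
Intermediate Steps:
$E = \frac{29}{3}$ ($E = \frac{2}{3} + \frac{\left(-5 - 4\right) \left(-1 - 2\right)}{3} = \frac{2}{3} + \frac{\left(-9\right) \left(-3\right)}{3} = \frac{2}{3} + \frac{1}{3} \cdot 27 = \frac{2}{3} + 9 = \frac{29}{3} \approx 9.6667$)
$x{\left(W \right)} = -18$ ($x{\left(W \right)} = 6 \left(-3 + 0 \cdot 3\right) = 6 \left(-3 + 0\right) = 6 \left(-3\right) = -18$)
$x{\left(\left(-3 - 5\right) E \right)} - -1051 = -18 - -1051 = -18 + 1051 = 1033$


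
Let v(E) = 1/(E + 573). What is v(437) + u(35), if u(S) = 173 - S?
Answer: 139381/1010 ≈ 138.00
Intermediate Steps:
v(E) = 1/(573 + E)
v(437) + u(35) = 1/(573 + 437) + (173 - 1*35) = 1/1010 + (173 - 35) = 1/1010 + 138 = 139381/1010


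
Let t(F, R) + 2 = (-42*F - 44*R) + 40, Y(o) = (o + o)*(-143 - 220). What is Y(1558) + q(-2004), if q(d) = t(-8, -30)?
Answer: -1129414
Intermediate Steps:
Y(o) = -726*o (Y(o) = (2*o)*(-363) = -726*o)
t(F, R) = 38 - 44*R - 42*F (t(F, R) = -2 + ((-42*F - 44*R) + 40) = -2 + ((-44*R - 42*F) + 40) = -2 + (40 - 44*R - 42*F) = 38 - 44*R - 42*F)
q(d) = 1694 (q(d) = 38 - 44*(-30) - 42*(-8) = 38 + 1320 + 336 = 1694)
Y(1558) + q(-2004) = -726*1558 + 1694 = -1131108 + 1694 = -1129414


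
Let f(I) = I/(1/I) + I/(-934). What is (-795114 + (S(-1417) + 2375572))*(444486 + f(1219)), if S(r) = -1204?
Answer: 1423726127877933/467 ≈ 3.0487e+12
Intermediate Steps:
f(I) = I² - I/934 (f(I) = I*I + I*(-1/934) = I² - I/934)
(-795114 + (S(-1417) + 2375572))*(444486 + f(1219)) = (-795114 + (-1204 + 2375572))*(444486 + 1219*(-1/934 + 1219)) = (-795114 + 2374368)*(444486 + 1219*(1138545/934)) = 1579254*(444486 + 1387886355/934) = 1579254*(1803036279/934) = 1423726127877933/467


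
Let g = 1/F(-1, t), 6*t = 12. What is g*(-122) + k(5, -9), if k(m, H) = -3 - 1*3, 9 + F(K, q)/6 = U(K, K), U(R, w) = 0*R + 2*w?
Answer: -137/33 ≈ -4.1515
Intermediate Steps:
t = 2 (t = (1/6)*12 = 2)
U(R, w) = 2*w (U(R, w) = 0 + 2*w = 2*w)
F(K, q) = -54 + 12*K (F(K, q) = -54 + 6*(2*K) = -54 + 12*K)
k(m, H) = -6 (k(m, H) = -3 - 3 = -6)
g = -1/66 (g = 1/(-54 + 12*(-1)) = 1/(-54 - 12) = 1/(-66) = -1/66 ≈ -0.015152)
g*(-122) + k(5, -9) = -1/66*(-122) - 6 = 61/33 - 6 = -137/33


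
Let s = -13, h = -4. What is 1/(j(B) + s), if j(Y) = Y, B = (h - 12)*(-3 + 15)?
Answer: -1/205 ≈ -0.0048781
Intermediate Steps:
B = -192 (B = (-4 - 12)*(-3 + 15) = -16*12 = -192)
1/(j(B) + s) = 1/(-192 - 13) = 1/(-205) = -1/205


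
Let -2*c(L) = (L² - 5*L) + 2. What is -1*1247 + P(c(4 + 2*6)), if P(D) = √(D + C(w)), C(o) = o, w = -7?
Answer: -1247 + 4*I*√6 ≈ -1247.0 + 9.798*I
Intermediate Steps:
c(L) = -1 - L²/2 + 5*L/2 (c(L) = -((L² - 5*L) + 2)/2 = -(2 + L² - 5*L)/2 = -1 - L²/2 + 5*L/2)
P(D) = √(-7 + D) (P(D) = √(D - 7) = √(-7 + D))
-1*1247 + P(c(4 + 2*6)) = -1*1247 + √(-7 + (-1 - (4 + 2*6)²/2 + 5*(4 + 2*6)/2)) = -1247 + √(-7 + (-1 - (4 + 12)²/2 + 5*(4 + 12)/2)) = -1247 + √(-7 + (-1 - ½*16² + (5/2)*16)) = -1247 + √(-7 + (-1 - ½*256 + 40)) = -1247 + √(-7 + (-1 - 128 + 40)) = -1247 + √(-7 - 89) = -1247 + √(-96) = -1247 + 4*I*√6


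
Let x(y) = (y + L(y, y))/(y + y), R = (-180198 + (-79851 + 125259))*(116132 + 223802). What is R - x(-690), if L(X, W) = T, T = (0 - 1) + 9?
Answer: -31615595663741/690 ≈ -4.5820e+10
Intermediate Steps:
R = -45819703860 (R = (-180198 + 45408)*339934 = -134790*339934 = -45819703860)
T = 8 (T = -1 + 9 = 8)
L(X, W) = 8
x(y) = (8 + y)/(2*y) (x(y) = (y + 8)/(y + y) = (8 + y)/((2*y)) = (8 + y)*(1/(2*y)) = (8 + y)/(2*y))
R - x(-690) = -45819703860 - (8 - 690)/(2*(-690)) = -45819703860 - (-1)*(-682)/(2*690) = -45819703860 - 1*341/690 = -45819703860 - 341/690 = -31615595663741/690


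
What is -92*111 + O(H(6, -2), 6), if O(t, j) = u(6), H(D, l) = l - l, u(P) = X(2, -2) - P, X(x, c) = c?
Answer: -10220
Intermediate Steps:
u(P) = -2 - P
H(D, l) = 0
O(t, j) = -8 (O(t, j) = -2 - 1*6 = -2 - 6 = -8)
-92*111 + O(H(6, -2), 6) = -92*111 - 8 = -10212 - 8 = -10220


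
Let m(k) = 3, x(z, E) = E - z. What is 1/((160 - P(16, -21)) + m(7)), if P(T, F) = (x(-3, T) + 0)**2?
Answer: -1/198 ≈ -0.0050505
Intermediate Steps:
P(T, F) = (3 + T)**2 (P(T, F) = ((T - 1*(-3)) + 0)**2 = ((T + 3) + 0)**2 = ((3 + T) + 0)**2 = (3 + T)**2)
1/((160 - P(16, -21)) + m(7)) = 1/((160 - (3 + 16)**2) + 3) = 1/((160 - 1*19**2) + 3) = 1/((160 - 1*361) + 3) = 1/((160 - 361) + 3) = 1/(-201 + 3) = 1/(-198) = -1/198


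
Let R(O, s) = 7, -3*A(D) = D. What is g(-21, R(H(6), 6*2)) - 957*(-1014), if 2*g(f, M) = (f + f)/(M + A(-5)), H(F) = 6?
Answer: 25230285/26 ≈ 9.7040e+5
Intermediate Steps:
A(D) = -D/3
g(f, M) = f/(5/3 + M) (g(f, M) = ((f + f)/(M - ⅓*(-5)))/2 = ((2*f)/(M + 5/3))/2 = ((2*f)/(5/3 + M))/2 = (2*f/(5/3 + M))/2 = f/(5/3 + M))
g(-21, R(H(6), 6*2)) - 957*(-1014) = 3*(-21)/(5 + 3*7) - 957*(-1014) = 3*(-21)/(5 + 21) + 970398 = 3*(-21)/26 + 970398 = 3*(-21)*(1/26) + 970398 = -63/26 + 970398 = 25230285/26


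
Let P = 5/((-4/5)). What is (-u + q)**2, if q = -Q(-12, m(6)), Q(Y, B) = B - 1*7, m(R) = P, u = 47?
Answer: 18225/16 ≈ 1139.1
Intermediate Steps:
P = -25/4 (P = 5/((-4*1/5)) = 5/(-4/5) = 5*(-5/4) = -25/4 ≈ -6.2500)
m(R) = -25/4
Q(Y, B) = -7 + B (Q(Y, B) = B - 7 = -7 + B)
q = 53/4 (q = -(-7 - 25/4) = -1*(-53/4) = 53/4 ≈ 13.250)
(-u + q)**2 = (-1*47 + 53/4)**2 = (-47 + 53/4)**2 = (-135/4)**2 = 18225/16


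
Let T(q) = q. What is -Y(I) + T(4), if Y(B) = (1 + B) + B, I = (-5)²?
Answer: -47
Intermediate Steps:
I = 25
Y(B) = 1 + 2*B
-Y(I) + T(4) = -(1 + 2*25) + 4 = -(1 + 50) + 4 = -1*51 + 4 = -51 + 4 = -47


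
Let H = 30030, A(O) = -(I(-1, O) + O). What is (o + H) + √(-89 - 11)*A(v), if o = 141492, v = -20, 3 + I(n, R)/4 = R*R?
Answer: 171522 - 15680*I ≈ 1.7152e+5 - 15680.0*I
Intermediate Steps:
I(n, R) = -12 + 4*R² (I(n, R) = -12 + 4*(R*R) = -12 + 4*R²)
A(O) = 12 - O - 4*O² (A(O) = -((-12 + 4*O²) + O) = -(-12 + O + 4*O²) = 12 - O - 4*O²)
(o + H) + √(-89 - 11)*A(v) = (141492 + 30030) + √(-89 - 11)*(12 - 1*(-20) - 4*(-20)²) = 171522 + √(-100)*(12 + 20 - 4*400) = 171522 + (10*I)*(12 + 20 - 1600) = 171522 + (10*I)*(-1568) = 171522 - 15680*I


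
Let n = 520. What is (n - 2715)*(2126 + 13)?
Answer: -4695105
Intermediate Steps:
(n - 2715)*(2126 + 13) = (520 - 2715)*(2126 + 13) = -2195*2139 = -4695105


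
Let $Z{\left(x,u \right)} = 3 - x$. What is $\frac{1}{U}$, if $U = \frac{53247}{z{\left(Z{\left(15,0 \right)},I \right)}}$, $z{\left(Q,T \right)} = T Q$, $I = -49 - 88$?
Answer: $\frac{548}{17749} \approx 0.030875$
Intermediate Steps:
$I = -137$ ($I = -49 - 88 = -137$)
$z{\left(Q,T \right)} = Q T$
$U = \frac{17749}{548}$ ($U = \frac{53247}{\left(3 - 15\right) \left(-137\right)} = \frac{53247}{\left(-12\right) \left(-137\right)} = \frac{53247}{1644} = 53247 \cdot \frac{1}{1644} = \frac{17749}{548} \approx 32.389$)
$\frac{1}{U} = \frac{1}{\frac{17749}{548}} = \frac{548}{17749}$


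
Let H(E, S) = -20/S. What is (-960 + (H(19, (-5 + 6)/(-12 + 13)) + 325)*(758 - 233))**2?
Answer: 25333497225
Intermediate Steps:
(-960 + (H(19, (-5 + 6)/(-12 + 13)) + 325)*(758 - 233))**2 = (-960 + (-20*(-12 + 13)/(-5 + 6) + 325)*(758 - 233))**2 = (-960 + (-20/1 + 325)*525)**2 = (-960 + (-20*1 + 325)*525)**2 = (-960 + (-20 + 325)*525)**2 = (-960 + 305*525)**2 = (-960 + 160125)**2 = 159165**2 = 25333497225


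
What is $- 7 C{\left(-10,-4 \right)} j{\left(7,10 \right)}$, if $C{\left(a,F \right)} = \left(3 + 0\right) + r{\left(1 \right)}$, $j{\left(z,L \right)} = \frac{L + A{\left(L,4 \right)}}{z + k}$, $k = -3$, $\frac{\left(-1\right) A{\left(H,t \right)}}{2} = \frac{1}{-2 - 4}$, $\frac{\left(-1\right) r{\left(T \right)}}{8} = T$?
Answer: $\frac{1085}{12} \approx 90.417$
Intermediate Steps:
$r{\left(T \right)} = - 8 T$
$A{\left(H,t \right)} = \frac{1}{3}$ ($A{\left(H,t \right)} = - \frac{2}{-2 - 4} = - \frac{2}{-6} = \left(-2\right) \left(- \frac{1}{6}\right) = \frac{1}{3}$)
$j{\left(z,L \right)} = \frac{\frac{1}{3} + L}{-3 + z}$ ($j{\left(z,L \right)} = \frac{L + \frac{1}{3}}{z - 3} = \frac{\frac{1}{3} + L}{-3 + z}$)
$C{\left(a,F \right)} = -5$ ($C{\left(a,F \right)} = \left(3 + 0\right) - 8 = 3 - 8 = -5$)
$- 7 C{\left(-10,-4 \right)} j{\left(7,10 \right)} = \left(-7\right) \left(-5\right) \frac{\frac{1}{3} + 10}{-3 + 7} = 35 \cdot \frac{1}{4} \cdot \frac{31}{3} = 35 \cdot \frac{31}{12} = \frac{1085}{12}$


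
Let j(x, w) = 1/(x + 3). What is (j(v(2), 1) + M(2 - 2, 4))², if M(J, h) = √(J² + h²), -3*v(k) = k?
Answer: 961/49 ≈ 19.612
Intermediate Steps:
v(k) = -k/3
j(x, w) = 1/(3 + x)
(j(v(2), 1) + M(2 - 2, 4))² = (1/(3 - ⅓*2) + √((2 - 2)² + 4²))² = (1/(3 - ⅔) + √(0² + 16))² = (1/(7/3) + √(0 + 16))² = (3/7 + √16)² = (3/7 + 4)² = (31/7)² = 961/49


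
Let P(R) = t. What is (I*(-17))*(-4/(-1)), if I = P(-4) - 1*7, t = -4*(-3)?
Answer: -340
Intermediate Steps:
t = 12
P(R) = 12
I = 5 (I = 12 - 1*7 = 12 - 7 = 5)
(I*(-17))*(-4/(-1)) = (5*(-17))*(-4/(-1)) = -(-340)*(-1) = -85*4 = -340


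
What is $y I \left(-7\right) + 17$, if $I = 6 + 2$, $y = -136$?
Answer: $7633$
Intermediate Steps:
$I = 8$
$y I \left(-7\right) + 17 = - 136 \cdot 8 \left(-7\right) + 17 = \left(-136\right) \left(-56\right) + 17 = 7616 + 17 = 7633$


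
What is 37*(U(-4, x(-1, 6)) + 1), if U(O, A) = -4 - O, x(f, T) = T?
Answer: 37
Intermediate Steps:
37*(U(-4, x(-1, 6)) + 1) = 37*((-4 - 1*(-4)) + 1) = 37*((-4 + 4) + 1) = 37*(0 + 1) = 37*1 = 37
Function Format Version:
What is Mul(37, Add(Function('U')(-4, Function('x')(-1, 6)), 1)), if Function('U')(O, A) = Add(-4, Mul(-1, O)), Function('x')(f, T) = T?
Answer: 37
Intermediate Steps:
Mul(37, Add(Function('U')(-4, Function('x')(-1, 6)), 1)) = Mul(37, Add(Add(-4, Mul(-1, -4)), 1)) = Mul(37, Add(Add(-4, 4), 1)) = Mul(37, Add(0, 1)) = Mul(37, 1) = 37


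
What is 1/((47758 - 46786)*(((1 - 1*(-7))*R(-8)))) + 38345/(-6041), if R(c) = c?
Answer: -2385371801/375798528 ≈ -6.3475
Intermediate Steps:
1/((47758 - 46786)*(((1 - 1*(-7))*R(-8)))) + 38345/(-6041) = 1/((47758 - 46786)*(((1 - 1*(-7))*(-8)))) + 38345/(-6041) = 1/(972*(((1 + 7)*(-8)))) + 38345*(-1/6041) = 1/(972*((8*(-8)))) - 38345/6041 = (1/972)/(-64) - 38345/6041 = (1/972)*(-1/64) - 38345/6041 = -1/62208 - 38345/6041 = -2385371801/375798528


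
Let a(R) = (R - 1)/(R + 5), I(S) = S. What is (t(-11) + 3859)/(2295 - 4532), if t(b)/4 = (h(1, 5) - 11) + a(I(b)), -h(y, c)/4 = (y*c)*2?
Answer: -3663/2237 ≈ -1.6375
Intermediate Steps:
a(R) = (-1 + R)/(5 + R)
h(y, c) = -8*c*y (h(y, c) = -4*y*c*2 = -4*c*y*2 = -8*c*y)
t(b) = -204 + 4*(-1 + b)/(5 + b) (t(b) = 4*((-8*5*1 - 11) + (-1 + b)/(5 + b)) = 4*((-40 - 11) + (-1 + b)/(5 + b)) = 4*(-51 + (-1 + b)/(5 + b)) = -204 + 4*(-1 + b)/(5 + b))
(t(-11) + 3859)/(2295 - 4532) = (8*(-128 - 25*(-11))/(5 - 11) + 3859)/(2295 - 4532) = (8*(-128 + 275)/(-6) + 3859)/(-2237) = (8*(-1/6)*147 + 3859)*(-1/2237) = (-196 + 3859)*(-1/2237) = 3663*(-1/2237) = -3663/2237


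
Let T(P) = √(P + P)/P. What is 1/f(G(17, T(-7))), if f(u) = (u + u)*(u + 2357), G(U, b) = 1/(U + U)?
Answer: 578/80139 ≈ 0.0072125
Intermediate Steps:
T(P) = √2/√P (T(P) = √(2*P)/P = (√2*√P)/P = √2/√P)
G(U, b) = 1/(2*U)
f(u) = 2*u*(2357 + u) (f(u) = (2*u)*(2357 + u) = 2*u*(2357 + u))
1/f(G(17, T(-7))) = 1/(2*((½)/17)*(2357 + (½)/17)) = 1/(2*((½)*(1/17))*(2357 + (½)*(1/17))) = 1/(2*(1/34)*(2357 + 1/34)) = 1/(2*(1/34)*(80139/34)) = 1/(80139/578) = 578/80139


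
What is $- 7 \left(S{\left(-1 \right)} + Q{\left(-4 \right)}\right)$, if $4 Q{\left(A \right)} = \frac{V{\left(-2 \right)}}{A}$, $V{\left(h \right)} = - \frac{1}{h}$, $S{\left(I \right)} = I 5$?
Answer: $\frac{1127}{32} \approx 35.219$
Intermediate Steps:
$S{\left(I \right)} = 5 I$
$Q{\left(A \right)} = \frac{1}{8 A}$ ($Q{\left(A \right)} = \frac{- \frac{1}{-2} \frac{1}{A}}{4} = \frac{\left(-1\right) \left(- \frac{1}{2}\right) \frac{1}{A}}{4} = \frac{\frac{1}{2} \frac{1}{A}}{4} = \frac{1}{8 A}$)
$- 7 \left(S{\left(-1 \right)} + Q{\left(-4 \right)}\right) = - 7 \left(5 \left(-1\right) + \frac{1}{8 \left(-4\right)}\right) = - 7 \left(-5 + \frac{1}{8} \left(- \frac{1}{4}\right)\right) = - 7 \left(-5 - \frac{1}{32}\right) = \left(-7\right) \left(- \frac{161}{32}\right) = \frac{1127}{32}$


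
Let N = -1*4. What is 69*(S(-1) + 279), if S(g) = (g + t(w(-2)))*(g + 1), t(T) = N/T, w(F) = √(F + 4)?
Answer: 19251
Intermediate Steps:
N = -4
w(F) = √(4 + F)
t(T) = -4/T
S(g) = (1 + g)*(g - 2*√2) (S(g) = (g - 4/√(4 - 2))*(g + 1) = (g - 4*√2/2)*(1 + g) = (g - 2*√2)*(1 + g) = (1 + g)*(g - 2*√2))
69*(S(-1) + 279) = 69*((-1 + (-1)² - 2*√2 - 2*(-1)*√2) + 279) = 69*((-1 + 1 - 2*√2 + 2*√2) + 279) = 69*(0 + 279) = 69*279 = 19251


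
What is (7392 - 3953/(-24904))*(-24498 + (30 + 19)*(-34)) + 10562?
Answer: -1204095194649/6226 ≈ -1.9340e+8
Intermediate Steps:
(7392 - 3953/(-24904))*(-24498 + (30 + 19)*(-34)) + 10562 = (7392 - 3953*(-1/24904))*(-24498 + 49*(-34)) + 10562 = (7392 + 3953/24904)*(-24498 - 1666) + 10562 = (184094321/24904)*(-26164) + 10562 = -1204160953661/6226 + 10562 = -1204095194649/6226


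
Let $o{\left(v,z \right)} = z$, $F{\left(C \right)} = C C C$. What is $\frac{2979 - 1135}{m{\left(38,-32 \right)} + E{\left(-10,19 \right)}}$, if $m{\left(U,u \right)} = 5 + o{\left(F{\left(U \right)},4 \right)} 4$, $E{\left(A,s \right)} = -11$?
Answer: $\frac{922}{5} \approx 184.4$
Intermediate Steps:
$F{\left(C \right)} = C^{3}$ ($F{\left(C \right)} = C^{2} C = C^{3}$)
$m{\left(U,u \right)} = 21$ ($m{\left(U,u \right)} = 5 + 4 \cdot 4 = 5 + 16 = 21$)
$\frac{2979 - 1135}{m{\left(38,-32 \right)} + E{\left(-10,19 \right)}} = \frac{2979 - 1135}{21 - 11} = \frac{1844}{10} = 1844 \cdot \frac{1}{10} = \frac{922}{5}$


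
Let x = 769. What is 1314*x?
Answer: 1010466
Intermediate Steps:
1314*x = 1314*769 = 1010466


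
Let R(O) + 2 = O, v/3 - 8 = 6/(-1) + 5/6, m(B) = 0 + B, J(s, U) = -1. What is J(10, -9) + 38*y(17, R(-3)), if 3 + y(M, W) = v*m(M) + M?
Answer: 6022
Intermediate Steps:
m(B) = B
v = 17/2 (v = 24 + 3*(6/(-1) + 5/6) = 24 + 3*(6*(-1) + 5*(⅙)) = 24 + 3*(-6 + ⅚) = 24 + 3*(-31/6) = 24 - 31/2 = 17/2 ≈ 8.5000)
R(O) = -2 + O
y(M, W) = -3 + 19*M/2 (y(M, W) = -3 + (17*M/2 + M) = -3 + 19*M/2)
J(10, -9) + 38*y(17, R(-3)) = -1 + 38*(-3 + (19/2)*17) = -1 + 38*(-3 + 323/2) = -1 + 38*(317/2) = -1 + 6023 = 6022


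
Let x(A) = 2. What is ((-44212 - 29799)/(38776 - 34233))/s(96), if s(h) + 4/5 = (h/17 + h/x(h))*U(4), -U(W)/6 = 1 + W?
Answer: 898705/88827332 ≈ 0.010117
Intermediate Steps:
U(W) = -6 - 6*W (U(W) = -6*(1 + W) = -6 - 6*W)
s(h) = -⅘ - 285*h/17 (s(h) = -⅘ + (h/17 + h/2)*(-6 - 6*4) = -⅘ + (h*(1/17) + h*(½))*(-6 - 24) = -⅘ + (h/17 + h/2)*(-30) = -⅘ + (19*h/34)*(-30) = -⅘ - 285*h/17)
((-44212 - 29799)/(38776 - 34233))/s(96) = ((-44212 - 29799)/(38776 - 34233))/(-⅘ - 285/17*96) = (-74011/4543)/(-⅘ - 27360/17) = (-74011*1/4543)/(-136868/85) = -10573/649*(-85/136868) = 898705/88827332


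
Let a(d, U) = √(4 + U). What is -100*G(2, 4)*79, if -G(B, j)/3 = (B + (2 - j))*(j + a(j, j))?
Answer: 0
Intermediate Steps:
G(B, j) = -3*(j + √(4 + j))*(2 + B - j) (G(B, j) = -3*(B + (2 - j))*(j + √(4 + j)) = -3*(2 + B - j)*(j + √(4 + j)) = -3*(j + √(4 + j))*(2 + B - j))
-100*G(2, 4)*79 = -100*(-6*4 - 6*√(4 + 4) + 3*4² - 3*2*4 - 3*2*√(4 + 4) + 3*4*√(4 + 4))*79 = -100*(-24 - 12*√2 + 3*16 - 24 - 3*2*√8 + 3*4*√8)*79 = -100*(-24 - 12*√2 + 48 - 24 - 3*2*2*√2 + 3*4*(2*√2))*79 = -100*(-24 - 12*√2 + 48 - 24 - 12*√2 + 24*√2)*79 = -100*0*79 = 0*79 = 0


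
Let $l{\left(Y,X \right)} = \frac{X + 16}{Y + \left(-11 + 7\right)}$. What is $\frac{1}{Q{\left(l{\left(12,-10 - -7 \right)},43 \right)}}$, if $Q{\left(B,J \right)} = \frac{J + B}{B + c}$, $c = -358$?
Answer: $- \frac{2851}{357} \approx -7.986$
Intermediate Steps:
$l{\left(Y,X \right)} = \frac{16 + X}{-4 + Y}$ ($l{\left(Y,X \right)} = \frac{16 + X}{Y - 4} = \frac{16 + X}{-4 + Y}$)
$Q{\left(B,J \right)} = \frac{B + J}{-358 + B}$ ($Q{\left(B,J \right)} = \frac{J + B}{B - 358} = \frac{B + J}{-358 + B}$)
$\frac{1}{Q{\left(l{\left(12,-10 - -7 \right)},43 \right)}} = \frac{1}{\frac{1}{-358 + \frac{16 - 3}{-4 + 12}} \left(\frac{16 - 3}{-4 + 12} + 43\right)} = \frac{1}{\frac{1}{-358 + \frac{16 + \left(-10 + 7\right)}{8}} \left(\frac{16 + \left(-10 + 7\right)}{8} + 43\right)} = \frac{1}{\frac{1}{-358 + \frac{16 - 3}{8}} \left(\frac{16 - 3}{8} + 43\right)} = \frac{1}{\frac{1}{-358 + \frac{1}{8} \cdot 13} \left(\frac{1}{8} \cdot 13 + 43\right)} = \frac{1}{\frac{1}{-358 + \frac{13}{8}} \left(\frac{13}{8} + 43\right)} = \frac{1}{\frac{1}{- \frac{2851}{8}} \cdot \frac{357}{8}} = \frac{1}{\left(- \frac{8}{2851}\right) \frac{357}{8}} = \frac{1}{- \frac{357}{2851}} = - \frac{2851}{357}$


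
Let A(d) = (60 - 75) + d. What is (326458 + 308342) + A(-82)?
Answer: 634703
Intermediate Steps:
A(d) = -15 + d
(326458 + 308342) + A(-82) = (326458 + 308342) + (-15 - 82) = 634800 - 97 = 634703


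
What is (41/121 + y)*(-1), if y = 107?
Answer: -12988/121 ≈ -107.34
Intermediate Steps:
(41/121 + y)*(-1) = (41/121 + 107)*(-1) = (12988/121)*(-1) = -12988/121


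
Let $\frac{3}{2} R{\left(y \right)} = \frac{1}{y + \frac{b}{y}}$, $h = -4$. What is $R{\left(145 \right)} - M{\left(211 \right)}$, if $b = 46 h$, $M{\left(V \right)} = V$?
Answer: $- \frac{13192063}{62523} \approx -211.0$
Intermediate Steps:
$b = -184$ ($b = 46 \left(-4\right) = -184$)
$R{\left(y \right)} = \frac{2}{3 \left(y - \frac{184}{y}\right)}$
$R{\left(145 \right)} - M{\left(211 \right)} = \frac{2}{3} \cdot 145 \frac{1}{-184 + 145^{2}} - 211 = \frac{2}{3} \cdot 145 \frac{1}{-184 + 21025} - 211 = \frac{2}{3} \cdot 145 \cdot \frac{1}{20841} - 211 = \frac{290}{62523} - 211 = - \frac{13192063}{62523}$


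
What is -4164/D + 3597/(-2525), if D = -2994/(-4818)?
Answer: -8444617203/1259975 ≈ -6702.2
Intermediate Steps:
D = 499/803 (D = -2994*(-1/4818) = 499/803 ≈ 0.62142)
-4164/D + 3597/(-2525) = -4164/499/803 + 3597/(-2525) = -4164*803/499 + 3597*(-1/2525) = -3343692/499 - 3597/2525 = -8444617203/1259975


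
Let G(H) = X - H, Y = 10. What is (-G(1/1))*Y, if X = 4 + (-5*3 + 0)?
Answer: 120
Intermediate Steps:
X = -11 (X = 4 + (-15 + 0) = 4 - 15 = -11)
G(H) = -11 - H
(-G(1/1))*Y = -(-11 - 1/1)*10 = -(-11 - 1)*10 = -1*(-12)*10 = 12*10 = 120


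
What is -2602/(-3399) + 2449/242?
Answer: 813985/74778 ≈ 10.885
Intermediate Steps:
-2602/(-3399) + 2449/242 = -2602*(-1/3399) + 2449*(1/242) = 2602/3399 + 2449/242 = 813985/74778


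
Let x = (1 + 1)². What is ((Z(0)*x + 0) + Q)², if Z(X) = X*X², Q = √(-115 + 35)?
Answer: -80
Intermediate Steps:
x = 4 (x = 2² = 4)
Q = 4*I*√5 (Q = √(-80) = 4*I*√5 ≈ 8.9443*I)
Z(X) = X³
((Z(0)*x + 0) + Q)² = ((0³*4 + 0) + 4*I*√5)² = ((0*4 + 0) + 4*I*√5)² = ((0 + 0) + 4*I*√5)² = (0 + 4*I*√5)² = (4*I*√5)² = -80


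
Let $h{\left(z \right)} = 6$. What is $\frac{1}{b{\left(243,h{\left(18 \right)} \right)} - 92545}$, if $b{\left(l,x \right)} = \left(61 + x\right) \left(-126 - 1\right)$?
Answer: $- \frac{1}{101054} \approx -9.8957 \cdot 10^{-6}$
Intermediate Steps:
$b{\left(l,x \right)} = -7747 - 127 x$ ($b{\left(l,x \right)} = \left(61 + x\right) \left(-127\right) = -7747 - 127 x$)
$\frac{1}{b{\left(243,h{\left(18 \right)} \right)} - 92545} = \frac{1}{\left(-7747 - 762\right) - 92545} = \frac{1}{-8509 - 92545} = \frac{1}{-101054} = - \frac{1}{101054}$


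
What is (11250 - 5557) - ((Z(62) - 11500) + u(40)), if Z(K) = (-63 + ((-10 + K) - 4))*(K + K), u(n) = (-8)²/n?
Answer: 95257/5 ≈ 19051.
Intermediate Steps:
u(n) = 64/n
Z(K) = 2*K*(-77 + K) (Z(K) = (-63 + (-14 + K))*(2*K) = (-77 + K)*(2*K) = 2*K*(-77 + K))
(11250 - 5557) - ((Z(62) - 11500) + u(40)) = (11250 - 5557) - ((2*62*(-77 + 62) - 11500) + 64/40) = 5693 - ((2*62*(-15) - 11500) + 64*(1/40)) = 5693 - ((-1860 - 11500) + 8/5) = 5693 - (-13360 + 8/5) = 5693 - 1*(-66792/5) = 5693 + 66792/5 = 95257/5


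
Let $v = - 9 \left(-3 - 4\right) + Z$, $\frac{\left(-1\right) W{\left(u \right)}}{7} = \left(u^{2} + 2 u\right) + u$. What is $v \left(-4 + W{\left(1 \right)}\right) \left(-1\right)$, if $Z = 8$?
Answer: $2272$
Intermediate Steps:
$W{\left(u \right)} = - 21 u - 7 u^{2}$ ($W{\left(u \right)} = - 7 \left(\left(u^{2} + 2 u\right) + u\right) = - 7 \left(u^{2} + 3 u\right) = - 21 u - 7 u^{2}$)
$v = 71$ ($v = - 9 \left(-3 - 4\right) + 8 = \left(-9\right) \left(-7\right) + 8 = 63 + 8 = 71$)
$v \left(-4 + W{\left(1 \right)}\right) \left(-1\right) = 71 \left(-4 - 7 \left(3 + 1\right)\right) \left(-1\right) = 71 \left(-4 - 7 \cdot 4\right) \left(-1\right) = 71 \left(-4 - 28\right) \left(-1\right) = 71 \left(\left(-32\right) \left(-1\right)\right) = 71 \cdot 32 = 2272$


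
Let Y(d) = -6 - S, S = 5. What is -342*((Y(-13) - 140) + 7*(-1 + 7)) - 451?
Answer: 36827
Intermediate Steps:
Y(d) = -11 (Y(d) = -6 - 1*5 = -6 - 5 = -11)
-342*((Y(-13) - 140) + 7*(-1 + 7)) - 451 = -342*((-11 - 140) + 7*(-1 + 7)) - 451 = -342*(-151 + 7*6) - 451 = -342*(-151 + 42) - 451 = -342*(-109) - 451 = 37278 - 451 = 36827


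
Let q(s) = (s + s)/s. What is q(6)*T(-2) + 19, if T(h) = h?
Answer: 15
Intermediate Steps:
q(s) = 2 (q(s) = (2*s)/s = 2)
q(6)*T(-2) + 19 = 2*(-2) + 19 = -4 + 19 = 15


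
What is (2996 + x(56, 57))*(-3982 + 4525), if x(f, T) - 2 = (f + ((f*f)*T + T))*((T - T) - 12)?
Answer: -1163856426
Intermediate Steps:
x(f, T) = 2 - 12*T - 12*f - 12*T*f² (x(f, T) = 2 + (f + ((f*f)*T + T))*((T - T) - 12) = 2 + (f + (f²*T + T))*(0 - 12) = 2 + (f + (T*f² + T))*(-12) = 2 + (f + (T + T*f²))*(-12) = 2 + (T + f + T*f²)*(-12) = 2 + (-12*T - 12*f - 12*T*f²) = 2 - 12*T - 12*f - 12*T*f²)
(2996 + x(56, 57))*(-3982 + 4525) = (2996 + (2 - 12*57 - 12*56 - 12*57*56²))*(-3982 + 4525) = (2996 + (2 - 684 - 672 - 12*57*3136))*543 = (2996 + (2 - 684 - 672 - 2145024))*543 = (2996 - 2146378)*543 = -2143382*543 = -1163856426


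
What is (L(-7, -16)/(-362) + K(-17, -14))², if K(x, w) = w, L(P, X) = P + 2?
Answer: 25633969/131044 ≈ 195.61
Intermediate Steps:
L(P, X) = 2 + P
(L(-7, -16)/(-362) + K(-17, -14))² = ((2 - 7)/(-362) - 14)² = (-5*(-1/362) - 14)² = (5/362 - 14)² = (-5063/362)² = 25633969/131044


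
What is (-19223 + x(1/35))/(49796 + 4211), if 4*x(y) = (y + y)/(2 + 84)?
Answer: -115722459/325122140 ≈ -0.35594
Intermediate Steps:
x(y) = y/172 (x(y) = ((y + y)/(2 + 84))/4 = ((2*y)/86)/4 = ((2*y)*(1/86))/4 = (y/43)/4 = y/172)
(-19223 + x(1/35))/(49796 + 4211) = (-19223 + (1/172)/35)/(49796 + 4211) = (-19223 + (1/172)*(1/35))/54007 = (-19223 + 1/6020)*(1/54007) = -115722459/6020*1/54007 = -115722459/325122140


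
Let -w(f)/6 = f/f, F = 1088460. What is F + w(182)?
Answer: 1088454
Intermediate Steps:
w(f) = -6 (w(f) = -6*f/f = -6*1 = -6)
F + w(182) = 1088460 - 6 = 1088454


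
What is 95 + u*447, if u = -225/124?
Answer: -88795/124 ≈ -716.09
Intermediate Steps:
u = -225/124 (u = -225*1/124 = -225/124 ≈ -1.8145)
95 + u*447 = 95 - 225/124*447 = 95 - 100575/124 = -88795/124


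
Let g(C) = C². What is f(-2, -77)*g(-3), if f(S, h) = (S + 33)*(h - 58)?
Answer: -37665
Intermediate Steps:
f(S, h) = (-58 + h)*(33 + S) (f(S, h) = (33 + S)*(-58 + h) = (-58 + h)*(33 + S))
f(-2, -77)*g(-3) = (-1914 - 58*(-2) + 33*(-77) - 2*(-77))*(-3)² = (-1914 + 116 - 2541 + 154)*9 = -4185*9 = -37665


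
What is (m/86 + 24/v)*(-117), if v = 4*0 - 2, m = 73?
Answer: 112203/86 ≈ 1304.7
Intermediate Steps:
v = -2 (v = 0 - 2 = -2)
(m/86 + 24/v)*(-117) = (73/86 + 24/(-2))*(-117) = (73*(1/86) + 24*(-1/2))*(-117) = (73/86 - 12)*(-117) = -959/86*(-117) = 112203/86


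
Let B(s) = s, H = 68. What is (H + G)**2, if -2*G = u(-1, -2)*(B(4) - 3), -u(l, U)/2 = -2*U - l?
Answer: 5329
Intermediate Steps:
u(l, U) = 2*l + 4*U (u(l, U) = -2*(-2*U - l) = -2*(-l - 2*U) = 2*l + 4*U)
G = 5 (G = -(2*(-1) + 4*(-2))*(4 - 3)/2 = -(-2 - 8)/2 = -(-5) = -1/2*(-10) = 5)
(H + G)**2 = (68 + 5)**2 = 73**2 = 5329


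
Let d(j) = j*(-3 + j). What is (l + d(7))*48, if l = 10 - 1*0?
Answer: 1824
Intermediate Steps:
l = 10 (l = 10 + 0 = 10)
(l + d(7))*48 = (10 + 7*(-3 + 7))*48 = (10 + 7*4)*48 = (10 + 28)*48 = 38*48 = 1824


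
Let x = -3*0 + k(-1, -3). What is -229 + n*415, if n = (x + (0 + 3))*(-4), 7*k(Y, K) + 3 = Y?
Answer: -29823/7 ≈ -4260.4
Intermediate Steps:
k(Y, K) = -3/7 + Y/7
x = -4/7 (x = -3*0 + (-3/7 + (1/7)*(-1)) = 0 + (-3/7 - 1/7) = 0 - 4/7 = -4/7 ≈ -0.57143)
n = -68/7 (n = (-4/7 + (0 + 3))*(-4) = (-4/7 + 3)*(-4) = (17/7)*(-4) = -68/7 ≈ -9.7143)
-229 + n*415 = -229 - 68/7*415 = -229 - 28220/7 = -29823/7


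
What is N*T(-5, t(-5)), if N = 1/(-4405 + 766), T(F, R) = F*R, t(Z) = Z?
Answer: -25/3639 ≈ -0.0068700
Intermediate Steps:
N = -1/3639 (N = 1/(-3639) = -1/3639 ≈ -0.00027480)
N*T(-5, t(-5)) = -(-5)*(-5)/3639 = -1/3639*25 = -25/3639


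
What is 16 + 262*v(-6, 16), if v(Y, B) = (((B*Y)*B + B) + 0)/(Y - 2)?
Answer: 49796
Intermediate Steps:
v(Y, B) = (B + Y*B²)/(-2 + Y) (v(Y, B) = ((Y*B² + B) + 0)/(-2 + Y) = ((B + Y*B²) + 0)/(-2 + Y) = (B + Y*B²)/(-2 + Y))
16 + 262*v(-6, 16) = 16 + 262*(16*(1 + 16*(-6))/(-2 - 6)) = 16 + 262*(16*(1 - 96)/(-8)) = 16 + 262*(16*(-⅛)*(-95)) = 16 + 262*190 = 16 + 49780 = 49796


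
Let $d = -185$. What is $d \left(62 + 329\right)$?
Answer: $-72335$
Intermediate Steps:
$d \left(62 + 329\right) = - 185 \left(62 + 329\right) = \left(-185\right) 391 = -72335$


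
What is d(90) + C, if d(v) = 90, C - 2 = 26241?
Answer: 26333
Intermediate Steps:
C = 26243 (C = 2 + 26241 = 26243)
d(90) + C = 90 + 26243 = 26333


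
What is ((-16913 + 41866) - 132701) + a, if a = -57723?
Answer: -165471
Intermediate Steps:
((-16913 + 41866) - 132701) + a = ((-16913 + 41866) - 132701) - 57723 = (24953 - 132701) - 57723 = -107748 - 57723 = -165471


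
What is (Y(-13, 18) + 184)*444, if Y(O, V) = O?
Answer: 75924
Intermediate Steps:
(Y(-13, 18) + 184)*444 = (-13 + 184)*444 = 171*444 = 75924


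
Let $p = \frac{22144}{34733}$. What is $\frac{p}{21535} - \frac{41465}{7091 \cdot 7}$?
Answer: $- \frac{31013690640347}{37127242768735} \approx -0.83533$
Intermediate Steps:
$p = \frac{22144}{34733}$ ($p = 22144 \cdot \frac{1}{34733} = \frac{22144}{34733} \approx 0.63755$)
$\frac{p}{21535} - \frac{41465}{7091 \cdot 7} = \frac{22144}{34733 \cdot 21535} - \frac{41465}{7091 \cdot 7} = \frac{22144}{34733} \cdot \frac{1}{21535} - \frac{41465}{49637} = \frac{22144}{747975155} - \frac{41465}{49637} = - \frac{31013690640347}{37127242768735}$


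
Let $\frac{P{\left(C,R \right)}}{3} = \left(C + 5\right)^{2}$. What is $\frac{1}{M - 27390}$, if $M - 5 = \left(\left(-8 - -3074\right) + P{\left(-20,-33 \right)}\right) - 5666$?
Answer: $- \frac{1}{29310} \approx -3.4118 \cdot 10^{-5}$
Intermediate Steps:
$P{\left(C,R \right)} = 3 \left(5 + C\right)^{2}$ ($P{\left(C,R \right)} = 3 \left(C + 5\right)^{2} = 3 \left(5 + C\right)^{2}$)
$M = -1920$ ($M = 5 - \left(2600 - 3 \left(5 - 20\right)^{2}\right) = 5 - \left(2600 - 675\right) = 5 + \left(\left(3066 + 3 \cdot 225\right) - 5666\right) = 5 + \left(\left(3066 + 675\right) - 5666\right) = 5 + \left(3741 - 5666\right) = 5 - 1925 = -1920$)
$\frac{1}{M - 27390} = \frac{1}{-1920 - 27390} = \frac{1}{-29310} = - \frac{1}{29310}$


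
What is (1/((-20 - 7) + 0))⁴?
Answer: 1/531441 ≈ 1.8817e-6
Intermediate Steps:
(1/((-20 - 7) + 0))⁴ = (1/(-27 + 0))⁴ = (1/(-27))⁴ = (-1/27)⁴ = 1/531441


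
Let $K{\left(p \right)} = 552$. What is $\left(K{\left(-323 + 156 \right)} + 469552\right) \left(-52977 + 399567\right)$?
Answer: $162933345360$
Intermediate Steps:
$\left(K{\left(-323 + 156 \right)} + 469552\right) \left(-52977 + 399567\right) = \left(552 + 469552\right) \left(-52977 + 399567\right) = 470104 \cdot 346590 = 162933345360$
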